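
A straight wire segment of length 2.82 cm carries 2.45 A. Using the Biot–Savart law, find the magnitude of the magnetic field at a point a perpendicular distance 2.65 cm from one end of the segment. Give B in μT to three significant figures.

For a finite straight segment, B = (μ₀I/4πd)(sinθ₁ + sinθ₂), where θ₁, θ₂ are the angles from the perpendicular to each end.
The perpendicular foot is at one end, so the two end-offsets along the wire are 0 and L = 0.0282 m.
sinθ₁ = 0/√(0²+0.0265²) = 0.0000; sinθ₂ = 0.0282/√(0.0282²+0.0265²) = 0.7287.
B = (4π×10⁻⁷ × 2.45) / (4π × 0.0265) × (0.0000 + 0.7287) = 6.74×10⁻⁶ T.

B ≈ 6.74 μT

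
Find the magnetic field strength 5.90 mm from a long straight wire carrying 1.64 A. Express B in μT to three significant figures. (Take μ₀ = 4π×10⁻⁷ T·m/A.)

B ≈ 55.6 μT

For an infinitely long straight wire, B = μ₀I/(2πd).
B = (4π×10⁻⁷ × 1.64) / (2π × 0.0059) = 5.56×10⁻⁵ T.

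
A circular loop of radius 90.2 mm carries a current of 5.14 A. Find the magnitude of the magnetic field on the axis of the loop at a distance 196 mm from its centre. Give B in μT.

B ≈ 2.62 μT

On the axis of a circular loop, B = μ₀IR² / [2(R²+z²)^(3/2)].
R² + z² = (0.0902)² + (0.196)² = 0.04655 m², and (R²+z²)^(3/2) = 1.00×10⁻² m³.
B = (4π×10⁻⁷ × 5.14 × 0.008136) / (2 × 1.00×10⁻²) = 2.62×10⁻⁶ T.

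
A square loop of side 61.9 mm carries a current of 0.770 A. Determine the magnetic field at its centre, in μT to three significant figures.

B ≈ 14.1 μT

Each side is a finite straight segment at perpendicular distance d = a/(2 tan(π/4)) = 0.03095 m from the centre, with end-angles ±π/4.
One side contributes B₁ = (μ₀I/4πd)·2 sin(π/4) = 3.52×10⁻⁶ T.
All 4 sides add in the same direction: B = 4 × 3.52×10⁻⁶ = 1.41×10⁻⁵ T.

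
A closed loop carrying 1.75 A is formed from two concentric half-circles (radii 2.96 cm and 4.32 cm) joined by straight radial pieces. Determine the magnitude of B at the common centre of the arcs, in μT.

The radial connectors point toward the centre, so dl × r̂ = 0 and they contribute nothing.
Each semicircle gives μ₀I/(4R): inner arc 1.86×10⁻⁵ T, outer arc 1.27×10⁻⁵ T.
The two arcs carry current in opposite angular senses, so their fields oppose: B = |1.86×10⁻⁵ − 1.27×10⁻⁵| = 5.85×10⁻⁶ T.

B ≈ 5.85 μT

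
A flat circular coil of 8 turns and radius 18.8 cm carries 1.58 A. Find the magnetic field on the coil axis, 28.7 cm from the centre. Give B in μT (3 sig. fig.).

B ≈ 6.95 μT

For an N-turn flat coil, B = Nμ₀IR²/[2(R²+z²)^(3/2)] with R = 0.188 m, z = 0.287 m.
B = 8 × 8.69×10⁻⁷ T = 6.95×10⁻⁶ T.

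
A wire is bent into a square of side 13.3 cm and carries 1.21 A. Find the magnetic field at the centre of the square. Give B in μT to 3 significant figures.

B ≈ 10.3 μT

Each side is a finite straight segment at perpendicular distance d = a/(2 tan(π/4)) = 0.0665 m from the centre, with end-angles ±π/4.
One side contributes B₁ = (μ₀I/4πd)·2 sin(π/4) = 2.57×10⁻⁶ T.
All 4 sides add in the same direction: B = 4 × 2.57×10⁻⁶ = 1.03×10⁻⁵ T.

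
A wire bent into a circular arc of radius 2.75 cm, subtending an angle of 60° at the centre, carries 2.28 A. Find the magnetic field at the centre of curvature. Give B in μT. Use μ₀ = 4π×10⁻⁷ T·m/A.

B ≈ 8.68 μT

The Biot–Savart field of a circular arc at its centre is B = μ₀Iφ/(4πR), with φ = 1.047 rad.
B = (4π×10⁻⁷ × 2.28 × 1.047) / (4π × 0.0275) = 8.68×10⁻⁶ T.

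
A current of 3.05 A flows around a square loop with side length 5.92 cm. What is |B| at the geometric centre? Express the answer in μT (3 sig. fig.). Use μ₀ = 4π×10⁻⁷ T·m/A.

B ≈ 58.3 μT

Each side is a finite straight segment at perpendicular distance d = a/(2 tan(π/4)) = 0.0296 m from the centre, with end-angles ±π/4.
One side contributes B₁ = (μ₀I/4πd)·2 sin(π/4) = 1.46×10⁻⁵ T.
All 4 sides add in the same direction: B = 4 × 1.46×10⁻⁵ = 5.83×10⁻⁵ T.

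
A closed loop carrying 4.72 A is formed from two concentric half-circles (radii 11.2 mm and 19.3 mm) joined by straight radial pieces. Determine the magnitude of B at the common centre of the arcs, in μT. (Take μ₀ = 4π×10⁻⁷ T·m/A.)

B ≈ 55.6 μT

The radial connectors point toward the centre, so dl × r̂ = 0 and they contribute nothing.
Each semicircle gives μ₀I/(4R): inner arc 1.32×10⁻⁴ T, outer arc 7.68×10⁻⁵ T.
The two arcs carry current in opposite angular senses, so their fields oppose: B = |1.32×10⁻⁴ − 7.68×10⁻⁵| = 5.56×10⁻⁵ T.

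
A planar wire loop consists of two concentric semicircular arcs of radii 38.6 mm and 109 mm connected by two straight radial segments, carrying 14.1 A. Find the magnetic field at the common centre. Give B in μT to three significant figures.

B ≈ 74.1 μT

The radial connectors point toward the centre, so dl × r̂ = 0 and they contribute nothing.
Each semicircle gives μ₀I/(4R): inner arc 1.15×10⁻⁴ T, outer arc 4.06×10⁻⁵ T.
The two arcs carry current in opposite angular senses, so their fields oppose: B = |1.15×10⁻⁴ − 4.06×10⁻⁵| = 7.41×10⁻⁵ T.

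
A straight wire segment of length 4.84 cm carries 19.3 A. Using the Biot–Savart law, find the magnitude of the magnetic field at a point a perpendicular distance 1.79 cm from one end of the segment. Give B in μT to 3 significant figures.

For a finite straight segment, B = (μ₀I/4πd)(sinθ₁ + sinθ₂), where θ₁, θ₂ are the angles from the perpendicular to each end.
The perpendicular foot is at one end, so the two end-offsets along the wire are 0 and L = 0.0484 m.
sinθ₁ = 0/√(0²+0.0179²) = 0.0000; sinθ₂ = 0.0484/√(0.0484²+0.0179²) = 0.9379.
B = (4π×10⁻⁷ × 19.3) / (4π × 0.0179) × (0.0000 + 0.9379) = 1.01×10⁻⁴ T.

B ≈ 101 μT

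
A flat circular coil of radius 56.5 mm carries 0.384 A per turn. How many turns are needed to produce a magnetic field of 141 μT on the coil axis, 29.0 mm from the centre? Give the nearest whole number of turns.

For an N-turn coil, B = Nμ₀IR²/[2(R²+z²)^(3/2)]. A single turn gives B₁ = 3.01×10⁻⁶ T with R = 0.0565 m, z = 0.029 m.
N = B/B₁ = 1.41×10⁻⁴ / 3.01×10⁻⁶ = 46.89.

N = 47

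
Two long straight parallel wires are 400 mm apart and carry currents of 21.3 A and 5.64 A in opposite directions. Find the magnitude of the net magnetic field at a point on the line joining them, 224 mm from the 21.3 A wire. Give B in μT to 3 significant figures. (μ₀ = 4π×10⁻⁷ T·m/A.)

Each long wire gives B = μ₀I/(2πd). Distances are d₁ = 0.224 m and d₂ = 0.176 m.
B₁ = 1.90×10⁻⁵ T, B₂ = 6.41×10⁻⁶ T.
Between antiparallel currents both contributions point the same way, so they add. B = B₁ + B₂ = 1.90×10⁻⁵ + 6.41×10⁻⁶ = 2.54×10⁻⁵ T.

B ≈ 25.4 μT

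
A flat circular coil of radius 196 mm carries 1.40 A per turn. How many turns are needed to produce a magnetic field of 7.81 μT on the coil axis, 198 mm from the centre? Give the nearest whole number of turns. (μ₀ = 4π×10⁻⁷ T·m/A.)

For an N-turn coil, B = Nμ₀IR²/[2(R²+z²)^(3/2)]. A single turn gives B₁ = 1.56×10⁻⁶ T with R = 0.196 m, z = 0.198 m.
N = B/B₁ = 7.81×10⁻⁶ / 1.56×10⁻⁶ = 5.00.

N = 5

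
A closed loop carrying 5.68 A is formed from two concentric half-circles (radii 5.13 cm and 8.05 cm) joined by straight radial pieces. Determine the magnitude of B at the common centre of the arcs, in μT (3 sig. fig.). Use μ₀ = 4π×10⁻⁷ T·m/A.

B ≈ 12.6 μT

The radial connectors point toward the centre, so dl × r̂ = 0 and they contribute nothing.
Each semicircle gives μ₀I/(4R): inner arc 3.48×10⁻⁵ T, outer arc 2.22×10⁻⁵ T.
The two arcs carry current in opposite angular senses, so their fields oppose: B = |3.48×10⁻⁵ − 2.22×10⁻⁵| = 1.26×10⁻⁵ T.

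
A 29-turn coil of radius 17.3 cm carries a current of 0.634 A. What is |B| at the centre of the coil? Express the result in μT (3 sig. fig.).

For an N-turn flat coil, B = Nμ₀I/(2R) with R = 0.173 m.
B = 29 × 2.30×10⁻⁶ T = 6.68×10⁻⁵ T.

B ≈ 66.8 μT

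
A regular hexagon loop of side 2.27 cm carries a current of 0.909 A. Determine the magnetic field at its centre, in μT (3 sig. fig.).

B ≈ 27.7 μT

Each side is a finite straight segment at perpendicular distance d = a/(2 tan(π/6)) = 0.01966 m from the centre, with end-angles ±π/6.
One side contributes B₁ = (μ₀I/4πd)·2 sin(π/6) = 4.62×10⁻⁶ T.
All 6 sides add in the same direction: B = 6 × 4.62×10⁻⁶ = 2.77×10⁻⁵ T.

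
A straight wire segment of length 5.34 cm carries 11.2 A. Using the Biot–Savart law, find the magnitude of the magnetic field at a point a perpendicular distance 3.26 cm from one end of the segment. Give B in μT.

B ≈ 29.3 μT

For a finite straight segment, B = (μ₀I/4πd)(sinθ₁ + sinθ₂), where θ₁, θ₂ are the angles from the perpendicular to each end.
The perpendicular foot is at one end, so the two end-offsets along the wire are 0 and L = 0.0534 m.
sinθ₁ = 0/√(0²+0.0326²) = 0.0000; sinθ₂ = 0.0534/√(0.0534²+0.0326²) = 0.8535.
B = (4π×10⁻⁷ × 11.2) / (4π × 0.0326) × (0.0000 + 0.8535) = 2.93×10⁻⁵ T.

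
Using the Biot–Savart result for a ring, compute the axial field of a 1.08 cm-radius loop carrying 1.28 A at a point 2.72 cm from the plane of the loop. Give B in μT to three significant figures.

B ≈ 3.74 μT

On the axis of a circular loop, B = μ₀IR² / [2(R²+z²)^(3/2)].
R² + z² = (0.0108)² + (0.0272)² = 0.0008565 m², and (R²+z²)^(3/2) = 2.51×10⁻⁵ m³.
B = (4π×10⁻⁷ × 1.28 × 0.0001166) / (2 × 2.51×10⁻⁵) = 3.74×10⁻⁶ T.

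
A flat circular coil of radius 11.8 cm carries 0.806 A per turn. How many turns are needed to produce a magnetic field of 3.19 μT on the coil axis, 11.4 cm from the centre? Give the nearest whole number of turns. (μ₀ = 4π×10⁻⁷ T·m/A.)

For an N-turn coil, B = Nμ₀IR²/[2(R²+z²)^(3/2)]. A single turn gives B₁ = 1.60×10⁻⁶ T with R = 0.118 m, z = 0.114 m.
N = B/B₁ = 3.19×10⁻⁶ / 1.60×10⁻⁶ = 2.00.

N = 2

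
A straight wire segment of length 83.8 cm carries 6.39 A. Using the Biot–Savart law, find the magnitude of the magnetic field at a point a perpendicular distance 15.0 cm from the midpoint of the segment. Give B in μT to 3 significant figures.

For a finite straight segment, B = (μ₀I/4πd)(sinθ₁ + sinθ₂), where θ₁, θ₂ are the angles from the perpendicular to each end.
The perpendicular from the point meets the wire at its midpoint, so each end is L/2 = 0.419 m away along the wire.
sinθ₁ = 0.419/√(0.419²+0.15²) = 0.9415; sinθ₂ = 0.419/√(0.419²+0.15²) = 0.9415.
B = (4π×10⁻⁷ × 6.39) / (4π × 0.15) × (0.9415 + 0.9415) = 8.02×10⁻⁶ T.

B ≈ 8.02 μT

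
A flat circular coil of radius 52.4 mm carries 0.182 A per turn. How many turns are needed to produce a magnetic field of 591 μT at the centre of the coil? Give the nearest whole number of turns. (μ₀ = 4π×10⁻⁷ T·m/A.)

N = 271

For an N-turn coil, B = Nμ₀I/(2R). A single turn gives B₁ = 2.18×10⁻⁶ T with R = 0.0524 m.
N = B/B₁ = 5.91×10⁻⁴ / 2.18×10⁻⁶ = 270.81.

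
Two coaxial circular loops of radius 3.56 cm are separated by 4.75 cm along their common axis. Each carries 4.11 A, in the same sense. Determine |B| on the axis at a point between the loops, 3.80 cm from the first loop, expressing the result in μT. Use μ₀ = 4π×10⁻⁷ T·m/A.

B ≈ 88.6 μT

Each loop contributes B = μ₀IR²/[2(R²+z²)^(3/2)] on the axis, with z measured from that loop.
Loop 1 (z = 0.038 m): B₁ = 2.32×10⁻⁵ T. Loop 2 (z = 0.0095 m): B₂ = 6.54×10⁻⁵ T.
The fields add: B = B₁ + B₂ = 8.86×10⁻⁵ T.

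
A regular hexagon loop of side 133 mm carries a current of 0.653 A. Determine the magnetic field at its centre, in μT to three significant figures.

Each side is a finite straight segment at perpendicular distance d = a/(2 tan(π/6)) = 0.1152 m from the centre, with end-angles ±π/6.
One side contributes B₁ = (μ₀I/4πd)·2 sin(π/6) = 5.67×10⁻⁷ T.
All 6 sides add in the same direction: B = 6 × 5.67×10⁻⁷ = 3.40×10⁻⁶ T.

B ≈ 3.40 μT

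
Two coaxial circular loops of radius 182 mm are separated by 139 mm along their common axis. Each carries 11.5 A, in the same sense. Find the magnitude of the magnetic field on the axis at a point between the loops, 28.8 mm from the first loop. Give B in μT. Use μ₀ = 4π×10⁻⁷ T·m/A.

Each loop contributes B = μ₀IR²/[2(R²+z²)^(3/2)] on the axis, with z measured from that loop.
Loop 1 (z = 0.0288 m): B₁ = 3.83×10⁻⁵ T. Loop 2 (z = 0.1102 m): B₂ = 2.49×10⁻⁵ T.
The fields add: B = B₁ + B₂ = 6.31×10⁻⁵ T.

B ≈ 63.1 μT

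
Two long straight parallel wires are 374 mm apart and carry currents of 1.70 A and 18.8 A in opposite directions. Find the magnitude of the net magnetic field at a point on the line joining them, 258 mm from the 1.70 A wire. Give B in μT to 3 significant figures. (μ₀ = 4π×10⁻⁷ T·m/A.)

B ≈ 33.7 μT

Each long wire gives B = μ₀I/(2πd). Distances are d₁ = 0.258 m and d₂ = 0.116 m.
B₁ = 1.32×10⁻⁶ T, B₂ = 3.24×10⁻⁵ T.
Between antiparallel currents both contributions point the same way, so they add. B = B₁ + B₂ = 1.32×10⁻⁶ + 3.24×10⁻⁵ = 3.37×10⁻⁵ T.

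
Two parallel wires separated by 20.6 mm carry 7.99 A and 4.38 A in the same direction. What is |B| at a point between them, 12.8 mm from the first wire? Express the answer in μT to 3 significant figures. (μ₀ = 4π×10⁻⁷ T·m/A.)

B ≈ 12.5 μT

Each long wire gives B = μ₀I/(2πd). Distances are d₁ = 0.0128 m and d₂ = 0.0078 m.
B₁ = 1.25×10⁻⁴ T, B₂ = 1.12×10⁻⁴ T.
Between parallel currents the two contributions point in opposite directions, so they subtract. B = |B₁ − B₂| = |1.25×10⁻⁴ − 1.12×10⁻⁴| = 1.25×10⁻⁵ T.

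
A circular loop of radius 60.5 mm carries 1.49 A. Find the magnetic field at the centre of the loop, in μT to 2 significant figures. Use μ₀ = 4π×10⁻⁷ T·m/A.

At the centre of a circular loop the Biot–Savart law gives B = μ₀I/(2R).
B = (4π×10⁻⁷ × 1.49) / (2 × 0.0605) = 1.55×10⁻⁵ T.

B ≈ 15 μT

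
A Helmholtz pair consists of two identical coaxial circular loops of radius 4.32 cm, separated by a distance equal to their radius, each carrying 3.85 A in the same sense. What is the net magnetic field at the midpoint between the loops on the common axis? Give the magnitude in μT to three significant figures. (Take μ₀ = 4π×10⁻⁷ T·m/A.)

Each loop contributes B = μ₀IR²/[2(R²+z²)^(3/2)] on the axis, with z measured from that loop.
Loop 1 (z = 0.0216 m): B₁ = 4.01×10⁻⁵ T. Loop 2 (z = 0.0216 m): B₂ = 4.01×10⁻⁵ T.
The fields add: B = B₁ + B₂ = 8.01×10⁻⁵ T.

B ≈ 80.1 μT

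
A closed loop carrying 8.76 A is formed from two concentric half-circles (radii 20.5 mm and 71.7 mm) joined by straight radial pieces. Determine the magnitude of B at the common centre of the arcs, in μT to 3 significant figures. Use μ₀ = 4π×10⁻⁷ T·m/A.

B ≈ 95.9 μT

The radial connectors point toward the centre, so dl × r̂ = 0 and they contribute nothing.
Each semicircle gives μ₀I/(4R): inner arc 1.34×10⁻⁴ T, outer arc 3.84×10⁻⁵ T.
The two arcs carry current in opposite angular senses, so their fields oppose: B = |1.34×10⁻⁴ − 3.84×10⁻⁵| = 9.59×10⁻⁵ T.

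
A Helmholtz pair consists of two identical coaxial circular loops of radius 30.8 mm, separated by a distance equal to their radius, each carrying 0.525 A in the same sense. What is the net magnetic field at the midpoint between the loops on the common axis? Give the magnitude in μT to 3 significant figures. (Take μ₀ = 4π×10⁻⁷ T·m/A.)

B ≈ 15.3 μT

Each loop contributes B = μ₀IR²/[2(R²+z²)^(3/2)] on the axis, with z measured from that loop.
Loop 1 (z = 0.0154 m): B₁ = 7.66×10⁻⁶ T. Loop 2 (z = 0.0154 m): B₂ = 7.66×10⁻⁶ T.
The fields add: B = B₁ + B₂ = 1.53×10⁻⁵ T.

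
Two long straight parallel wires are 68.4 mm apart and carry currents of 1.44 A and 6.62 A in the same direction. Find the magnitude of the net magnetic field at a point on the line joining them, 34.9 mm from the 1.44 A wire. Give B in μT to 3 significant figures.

Each long wire gives B = μ₀I/(2πd). Distances are d₁ = 0.0349 m and d₂ = 0.0335 m.
B₁ = 8.25×10⁻⁶ T, B₂ = 3.95×10⁻⁵ T.
Between parallel currents the two contributions point in opposite directions, so they subtract. B = |B₁ − B₂| = |8.25×10⁻⁶ − 3.95×10⁻⁵| = 3.13×10⁻⁵ T.

B ≈ 31.3 μT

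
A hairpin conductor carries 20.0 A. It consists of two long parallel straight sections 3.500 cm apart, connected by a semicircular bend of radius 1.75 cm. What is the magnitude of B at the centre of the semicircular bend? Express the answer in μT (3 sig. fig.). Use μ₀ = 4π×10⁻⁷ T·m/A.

B ≈ 588 μT

The semicircular arc contributes B_arc = μ₀I·π/(4πR) = μ₀I/(4R) = 3.59×10⁻⁴ T.
Each semi-infinite lead is at perpendicular distance R = 0.0175 m from the centre, with the perpendicular foot at its near end, so it contributes μ₀I/(4πR); both point the same way, together 2.29×10⁻⁴ T.
Arc and leads all point the same direction: B = 3.59×10⁻⁴ + 2.29×10⁻⁴ = 5.88×10⁻⁴ T.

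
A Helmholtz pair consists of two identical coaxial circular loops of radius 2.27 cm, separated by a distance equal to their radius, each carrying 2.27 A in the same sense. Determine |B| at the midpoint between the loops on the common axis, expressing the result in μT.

Each loop contributes B = μ₀IR²/[2(R²+z²)^(3/2)] on the axis, with z measured from that loop.
Loop 1 (z = 0.01135 m): B₁ = 4.50×10⁻⁵ T. Loop 2 (z = 0.01135 m): B₂ = 4.50×10⁻⁵ T.
The fields add: B = B₁ + B₂ = 8.99×10⁻⁵ T.

B ≈ 89.9 μT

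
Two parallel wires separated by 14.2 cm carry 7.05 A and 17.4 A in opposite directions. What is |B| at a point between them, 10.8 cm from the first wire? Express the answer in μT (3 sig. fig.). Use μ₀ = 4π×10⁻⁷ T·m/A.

B ≈ 115 μT

Each long wire gives B = μ₀I/(2πd). Distances are d₁ = 0.108 m and d₂ = 0.034 m.
B₁ = 1.31×10⁻⁵ T, B₂ = 1.02×10⁻⁴ T.
Between antiparallel currents both contributions point the same way, so they add. B = B₁ + B₂ = 1.31×10⁻⁵ + 1.02×10⁻⁴ = 1.15×10⁻⁴ T.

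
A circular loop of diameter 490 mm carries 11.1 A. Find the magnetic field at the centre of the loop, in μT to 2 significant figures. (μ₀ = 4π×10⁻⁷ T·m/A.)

B ≈ 28 μT

At the centre of a circular loop the Biot–Savart law gives B = μ₀I/(2R) (so R = 0.245 m).
B = (4π×10⁻⁷ × 11.1) / (2 × 0.245) = 2.85×10⁻⁵ T.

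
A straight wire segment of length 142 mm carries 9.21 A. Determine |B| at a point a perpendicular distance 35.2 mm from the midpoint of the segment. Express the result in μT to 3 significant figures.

B ≈ 46.9 μT

For a finite straight segment, B = (μ₀I/4πd)(sinθ₁ + sinθ₂), where θ₁, θ₂ are the angles from the perpendicular to each end.
The perpendicular from the point meets the wire at its midpoint, so each end is L/2 = 0.071 m away along the wire.
sinθ₁ = 0.071/√(0.071²+0.0352²) = 0.8959; sinθ₂ = 0.071/√(0.071²+0.0352²) = 0.8959.
B = (4π×10⁻⁷ × 9.21) / (4π × 0.0352) × (0.8959 + 0.8959) = 4.69×10⁻⁵ T.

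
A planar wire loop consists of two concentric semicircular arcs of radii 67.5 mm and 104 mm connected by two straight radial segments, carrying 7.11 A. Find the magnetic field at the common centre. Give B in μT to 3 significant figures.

The radial connectors point toward the centre, so dl × r̂ = 0 and they contribute nothing.
Each semicircle gives μ₀I/(4R): inner arc 3.31×10⁻⁵ T, outer arc 2.15×10⁻⁵ T.
The two arcs carry current in opposite angular senses, so their fields oppose: B = |3.31×10⁻⁵ − 2.15×10⁻⁵| = 1.16×10⁻⁵ T.

B ≈ 11.6 μT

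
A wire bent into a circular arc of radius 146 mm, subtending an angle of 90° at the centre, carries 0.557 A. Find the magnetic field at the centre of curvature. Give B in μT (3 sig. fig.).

B ≈ 0.599 μT

The Biot–Savart field of a circular arc at its centre is B = μ₀Iφ/(4πR), with φ = 1.571 rad.
B = (4π×10⁻⁷ × 0.557 × 1.571) / (4π × 0.146) = 5.99×10⁻⁷ T.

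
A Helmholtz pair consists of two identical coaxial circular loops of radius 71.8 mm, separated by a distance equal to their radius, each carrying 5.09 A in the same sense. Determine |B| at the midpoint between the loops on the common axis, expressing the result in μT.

B ≈ 63.7 μT

Each loop contributes B = μ₀IR²/[2(R²+z²)^(3/2)] on the axis, with z measured from that loop.
Loop 1 (z = 0.0359 m): B₁ = 3.19×10⁻⁵ T. Loop 2 (z = 0.0359 m): B₂ = 3.19×10⁻⁵ T.
The fields add: B = B₁ + B₂ = 6.37×10⁻⁵ T.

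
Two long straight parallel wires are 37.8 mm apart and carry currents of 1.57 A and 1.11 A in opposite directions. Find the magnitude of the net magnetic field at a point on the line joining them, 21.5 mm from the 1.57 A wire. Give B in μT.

Each long wire gives B = μ₀I/(2πd). Distances are d₁ = 0.0215 m and d₂ = 0.0163 m.
B₁ = 1.46×10⁻⁵ T, B₂ = 1.36×10⁻⁵ T.
Between antiparallel currents both contributions point the same way, so they add. B = B₁ + B₂ = 1.46×10⁻⁵ + 1.36×10⁻⁵ = 2.82×10⁻⁵ T.

B ≈ 28.2 μT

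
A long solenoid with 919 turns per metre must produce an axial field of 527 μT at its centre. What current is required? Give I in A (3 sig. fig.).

I ≈ 0.456 A

Inside a long solenoid B = μ₀nI with n = 919 m⁻¹, so I = B/(μ₀n).
I = 5.27×10⁻⁴ / (4π×10⁻⁷ × 919) = 0.456 A.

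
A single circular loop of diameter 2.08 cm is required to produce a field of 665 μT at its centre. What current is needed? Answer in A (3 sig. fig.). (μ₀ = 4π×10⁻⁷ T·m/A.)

I ≈ 11.0 A

At the centre of a circular loop B = μ₀I/(2R), so I = 2RB/μ₀.
With R = 0.0104 m, I = 2 × 0.0104 × 6.65×10⁻⁴ / (4π×10⁻⁷) = 11.0 A.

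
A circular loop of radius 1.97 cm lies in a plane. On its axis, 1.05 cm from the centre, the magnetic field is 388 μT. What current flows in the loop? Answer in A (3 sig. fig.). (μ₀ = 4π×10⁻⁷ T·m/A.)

On the axis of a loop, B = μ₀IR²/[2(R²+z²)^(3/2)], so I = 2B(R²+z²)^(3/2)/(μ₀R²).
R² + z² = 0.0003881 + 0.0001103 = 0.0004983 m²; raised to 3/2 gives 1.11×10⁻⁵ m³.
I = 2 × 3.88×10⁻⁴ × 1.11×10⁻⁵ / (1.26×10⁻⁶ × 0.0003881) = 17.7 A.

I ≈ 17.7 A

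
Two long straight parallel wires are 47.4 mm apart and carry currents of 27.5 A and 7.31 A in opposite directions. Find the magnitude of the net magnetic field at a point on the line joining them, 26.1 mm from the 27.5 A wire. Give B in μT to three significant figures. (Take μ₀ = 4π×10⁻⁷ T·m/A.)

B ≈ 279 μT

Each long wire gives B = μ₀I/(2πd). Distances are d₁ = 0.0261 m and d₂ = 0.0213 m.
B₁ = 2.11×10⁻⁴ T, B₂ = 6.86×10⁻⁵ T.
Between antiparallel currents both contributions point the same way, so they add. B = B₁ + B₂ = 2.11×10⁻⁴ + 6.86×10⁻⁵ = 2.79×10⁻⁴ T.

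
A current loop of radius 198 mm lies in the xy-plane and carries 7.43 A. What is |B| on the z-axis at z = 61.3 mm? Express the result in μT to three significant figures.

On the axis of a circular loop, B = μ₀IR² / [2(R²+z²)^(3/2)].
R² + z² = (0.198)² + (0.0613)² = 0.04296 m², and (R²+z²)^(3/2) = 8.90×10⁻³ m³.
B = (4π×10⁻⁷ × 7.43 × 0.0392) / (2 × 8.90×10⁻³) = 2.06×10⁻⁵ T.

B ≈ 20.6 μT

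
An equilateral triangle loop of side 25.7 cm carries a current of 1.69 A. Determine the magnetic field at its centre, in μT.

Each side is a finite straight segment at perpendicular distance d = a/(2 tan(π/3)) = 0.07419 m from the centre, with end-angles ±π/3.
One side contributes B₁ = (μ₀I/4πd)·2 sin(π/3) = 3.95×10⁻⁶ T.
All 3 sides add in the same direction: B = 3 × 3.95×10⁻⁶ = 1.18×10⁻⁵ T.

B ≈ 11.8 μT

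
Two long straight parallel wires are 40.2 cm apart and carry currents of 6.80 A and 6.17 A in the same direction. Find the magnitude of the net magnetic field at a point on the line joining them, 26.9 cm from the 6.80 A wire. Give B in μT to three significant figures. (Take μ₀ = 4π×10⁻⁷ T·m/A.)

B ≈ 4.22 μT

Each long wire gives B = μ₀I/(2πd). Distances are d₁ = 0.269 m and d₂ = 0.133 m.
B₁ = 5.06×10⁻⁶ T, B₂ = 9.28×10⁻⁶ T.
Between parallel currents the two contributions point in opposite directions, so they subtract. B = |B₁ − B₂| = |5.06×10⁻⁶ − 9.28×10⁻⁶| = 4.22×10⁻⁶ T.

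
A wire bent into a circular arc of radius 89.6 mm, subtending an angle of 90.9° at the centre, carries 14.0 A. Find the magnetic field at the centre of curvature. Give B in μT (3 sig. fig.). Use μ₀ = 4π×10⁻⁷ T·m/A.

The Biot–Savart field of a circular arc at its centre is B = μ₀Iφ/(4πR), with φ = 1.587 rad.
B = (4π×10⁻⁷ × 14.0 × 1.587) / (4π × 0.0896) = 2.48×10⁻⁵ T.

B ≈ 24.8 μT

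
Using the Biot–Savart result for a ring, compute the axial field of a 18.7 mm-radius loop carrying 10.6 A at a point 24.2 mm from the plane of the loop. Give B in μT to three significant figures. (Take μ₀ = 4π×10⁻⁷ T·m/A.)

On the axis of a circular loop, B = μ₀IR² / [2(R²+z²)^(3/2)].
R² + z² = (0.0187)² + (0.0242)² = 0.0009353 m², and (R²+z²)^(3/2) = 2.86×10⁻⁵ m³.
B = (4π×10⁻⁷ × 10.6 × 0.0003497) / (2 × 2.86×10⁻⁵) = 8.14×10⁻⁵ T.

B ≈ 81.4 μT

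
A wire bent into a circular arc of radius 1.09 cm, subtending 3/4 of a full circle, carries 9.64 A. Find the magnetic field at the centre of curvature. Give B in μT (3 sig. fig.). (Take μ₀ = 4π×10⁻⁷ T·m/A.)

B ≈ 417 μT

The Biot–Savart field of a circular arc at its centre is B = μ₀Iφ/(4πR), with φ = 4.712 rad.
B = (4π×10⁻⁷ × 9.64 × 4.712) / (4π × 0.0109) = 4.17×10⁻⁴ T.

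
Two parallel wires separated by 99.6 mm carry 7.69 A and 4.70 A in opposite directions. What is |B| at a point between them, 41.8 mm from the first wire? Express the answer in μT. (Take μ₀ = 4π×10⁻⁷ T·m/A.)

Each long wire gives B = μ₀I/(2πd). Distances are d₁ = 0.0418 m and d₂ = 0.0578 m.
B₁ = 3.68×10⁻⁵ T, B₂ = 1.63×10⁻⁵ T.
Between antiparallel currents both contributions point the same way, so they add. B = B₁ + B₂ = 3.68×10⁻⁵ + 1.63×10⁻⁵ = 5.31×10⁻⁵ T.

B ≈ 53.1 μT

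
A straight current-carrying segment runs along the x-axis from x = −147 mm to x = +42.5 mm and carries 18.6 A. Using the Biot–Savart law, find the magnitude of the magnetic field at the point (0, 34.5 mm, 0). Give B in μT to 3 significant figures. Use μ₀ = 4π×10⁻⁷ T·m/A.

B ≈ 94.3 μT

For a finite straight segment, B = (μ₀I/4πd)(sinθ₁ + sinθ₂), where θ₁, θ₂ are the angles from the perpendicular to each end.
The perpendicular distance is d = 0.0345 m; the end-offsets along the wire are a = 0.147 m and b = 0.0425 m.
sinθ₁ = 0.147/√(0.147²+0.0345²) = 0.9735; sinθ₂ = 0.0425/√(0.0425²+0.0345²) = 0.7764.
B = (4π×10⁻⁷ × 18.6) / (4π × 0.0345) × (0.9735 + 0.7764) = 9.43×10⁻⁵ T.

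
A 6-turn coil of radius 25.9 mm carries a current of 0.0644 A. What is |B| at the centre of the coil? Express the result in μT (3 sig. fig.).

For an N-turn flat coil, B = Nμ₀I/(2R) with R = 0.0259 m.
B = 6 × 1.56×10⁻⁶ T = 9.37×10⁻⁶ T.

B ≈ 9.37 μT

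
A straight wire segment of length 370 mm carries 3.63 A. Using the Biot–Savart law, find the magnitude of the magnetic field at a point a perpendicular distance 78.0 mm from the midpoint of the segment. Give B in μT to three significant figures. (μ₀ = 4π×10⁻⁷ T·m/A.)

For a finite straight segment, B = (μ₀I/4πd)(sinθ₁ + sinθ₂), where θ₁, θ₂ are the angles from the perpendicular to each end.
The perpendicular from the point meets the wire at its midpoint, so each end is L/2 = 0.185 m away along the wire.
sinθ₁ = 0.185/√(0.185²+0.078²) = 0.9214; sinθ₂ = 0.185/√(0.185²+0.078²) = 0.9214.
B = (4π×10⁻⁷ × 3.63) / (4π × 0.078) × (0.9214 + 0.9214) = 8.58×10⁻⁶ T.

B ≈ 8.58 μT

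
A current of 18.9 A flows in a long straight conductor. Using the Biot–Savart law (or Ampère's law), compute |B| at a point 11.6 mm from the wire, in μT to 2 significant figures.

B ≈ 330 μT

For an infinitely long straight wire, B = μ₀I/(2πd).
B = (4π×10⁻⁷ × 18.9) / (2π × 0.0116) = 3.26×10⁻⁴ T.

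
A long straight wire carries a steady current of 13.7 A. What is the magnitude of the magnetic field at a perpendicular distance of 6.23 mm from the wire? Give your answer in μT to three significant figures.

For an infinitely long straight wire, B = μ₀I/(2πd).
B = (4π×10⁻⁷ × 13.7) / (2π × 0.00623) = 4.40×10⁻⁴ T.

B ≈ 440 μT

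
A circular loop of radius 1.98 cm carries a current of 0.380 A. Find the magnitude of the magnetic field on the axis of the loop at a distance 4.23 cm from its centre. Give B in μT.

On the axis of a circular loop, B = μ₀IR² / [2(R²+z²)^(3/2)].
R² + z² = (0.0198)² + (0.0423)² = 0.002181 m², and (R²+z²)^(3/2) = 1.02×10⁻⁴ m³.
B = (4π×10⁻⁷ × 0.380 × 0.000392) / (2 × 1.02×10⁻⁴) = 9.19×10⁻⁷ T.

B ≈ 0.919 μT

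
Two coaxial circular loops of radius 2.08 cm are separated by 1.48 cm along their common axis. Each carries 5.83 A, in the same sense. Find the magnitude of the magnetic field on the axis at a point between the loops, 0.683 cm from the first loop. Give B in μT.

Each loop contributes B = μ₀IR²/[2(R²+z²)^(3/2)] on the axis, with z measured from that loop.
Loop 1 (z = 0.00683 m): B₁ = 1.51×10⁻⁴ T. Loop 2 (z = 0.00797 m): B₂ = 1.43×10⁻⁴ T.
The fields add: B = B₁ + B₂ = 2.94×10⁻⁴ T.

B ≈ 294 μT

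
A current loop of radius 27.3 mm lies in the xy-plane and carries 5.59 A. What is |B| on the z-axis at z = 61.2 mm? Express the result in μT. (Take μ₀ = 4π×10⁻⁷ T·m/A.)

B ≈ 8.70 μT

On the axis of a circular loop, B = μ₀IR² / [2(R²+z²)^(3/2)].
R² + z² = (0.0273)² + (0.0612)² = 0.004491 m², and (R²+z²)^(3/2) = 3.01×10⁻⁴ m³.
B = (4π×10⁻⁷ × 5.59 × 0.0007453) / (2 × 3.01×10⁻⁴) = 8.70×10⁻⁶ T.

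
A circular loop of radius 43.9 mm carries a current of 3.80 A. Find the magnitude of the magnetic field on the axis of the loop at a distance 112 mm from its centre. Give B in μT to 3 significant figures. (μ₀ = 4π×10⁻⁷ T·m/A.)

B ≈ 2.64 μT

On the axis of a circular loop, B = μ₀IR² / [2(R²+z²)^(3/2)].
R² + z² = (0.0439)² + (0.112)² = 0.01447 m², and (R²+z²)^(3/2) = 1.74×10⁻³ m³.
B = (4π×10⁻⁷ × 3.80 × 0.001927) / (2 × 1.74×10⁻³) = 2.64×10⁻⁶ T.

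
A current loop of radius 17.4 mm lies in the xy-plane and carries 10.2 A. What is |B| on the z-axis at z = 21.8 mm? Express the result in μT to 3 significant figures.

On the axis of a circular loop, B = μ₀IR² / [2(R²+z²)^(3/2)].
R² + z² = (0.0174)² + (0.0218)² = 0.000778 m², and (R²+z²)^(3/2) = 2.17×10⁻⁵ m³.
B = (4π×10⁻⁷ × 10.2 × 0.0003028) / (2 × 2.17×10⁻⁵) = 8.94×10⁻⁵ T.

B ≈ 89.4 μT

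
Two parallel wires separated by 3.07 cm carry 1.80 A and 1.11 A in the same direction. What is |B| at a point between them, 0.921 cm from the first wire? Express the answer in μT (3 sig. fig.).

Each long wire gives B = μ₀I/(2πd). Distances are d₁ = 0.00921 m and d₂ = 0.02149 m.
B₁ = 3.91×10⁻⁵ T, B₂ = 1.03×10⁻⁵ T.
Between parallel currents the two contributions point in opposite directions, so they subtract. B = |B₁ − B₂| = |3.91×10⁻⁵ − 1.03×10⁻⁵| = 2.88×10⁻⁵ T.

B ≈ 28.8 μT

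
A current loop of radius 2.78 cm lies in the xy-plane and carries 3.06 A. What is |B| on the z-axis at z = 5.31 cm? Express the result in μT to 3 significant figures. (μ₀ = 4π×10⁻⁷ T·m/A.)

B ≈ 6.90 μT

On the axis of a circular loop, B = μ₀IR² / [2(R²+z²)^(3/2)].
R² + z² = (0.0278)² + (0.0531)² = 0.003592 m², and (R²+z²)^(3/2) = 2.15×10⁻⁴ m³.
B = (4π×10⁻⁷ × 3.06 × 0.0007728) / (2 × 2.15×10⁻⁴) = 6.90×10⁻⁶ T.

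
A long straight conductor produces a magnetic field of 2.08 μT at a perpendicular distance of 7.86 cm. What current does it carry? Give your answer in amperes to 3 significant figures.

I ≈ 0.817 A

For a long straight wire B = μ₀I/(2πd), so I = 2πdB/μ₀.
I = 2π × 0.0786 × 2.08×10⁻⁶ / (4π×10⁻⁷) = 0.817 A.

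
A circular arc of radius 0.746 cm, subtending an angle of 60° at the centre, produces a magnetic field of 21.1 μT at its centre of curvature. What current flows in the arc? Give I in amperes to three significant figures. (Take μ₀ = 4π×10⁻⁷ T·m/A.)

I ≈ 1.50 A

For a circular arc, B = μ₀Iφ/(4πR) with φ in radians; here φ = 1.047 rad.
So I = 4πRB/(μ₀φ) = 4π × 0.00746 × 2.11×10⁻⁵ / (4π×10⁻⁷ × 1.047) = 1.50 A.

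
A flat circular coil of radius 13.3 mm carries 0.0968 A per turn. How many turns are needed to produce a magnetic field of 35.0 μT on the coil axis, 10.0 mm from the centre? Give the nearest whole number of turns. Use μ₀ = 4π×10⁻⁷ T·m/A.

For an N-turn coil, B = Nμ₀IR²/[2(R²+z²)^(3/2)]. A single turn gives B₁ = 2.34×10⁻⁶ T with R = 0.0133 m, z = 0.01 m.
N = B/B₁ = 3.50×10⁻⁵ / 2.34×10⁻⁶ = 14.99.

N = 15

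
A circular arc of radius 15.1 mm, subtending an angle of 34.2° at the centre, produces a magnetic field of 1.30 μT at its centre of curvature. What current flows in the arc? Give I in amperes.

I ≈ 0.329 A

For a circular arc, B = μ₀Iφ/(4πR) with φ in radians; here φ = 0.5969 rad.
So I = 4πRB/(μ₀φ) = 4π × 0.0151 × 1.30×10⁻⁶ / (4π×10⁻⁷ × 0.5969) = 0.329 A.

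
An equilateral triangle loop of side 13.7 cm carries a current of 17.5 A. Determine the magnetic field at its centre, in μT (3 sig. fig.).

B ≈ 230 μT

Each side is a finite straight segment at perpendicular distance d = a/(2 tan(π/3)) = 0.03955 m from the centre, with end-angles ±π/3.
One side contributes B₁ = (μ₀I/4πd)·2 sin(π/3) = 7.66×10⁻⁵ T.
All 3 sides add in the same direction: B = 3 × 7.66×10⁻⁵ = 2.30×10⁻⁴ T.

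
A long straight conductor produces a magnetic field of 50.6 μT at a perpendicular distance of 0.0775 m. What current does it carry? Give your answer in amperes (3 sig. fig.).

I ≈ 19.6 A

For a long straight wire B = μ₀I/(2πd), so I = 2πdB/μ₀.
I = 2π × 0.0775 × 5.06×10⁻⁵ / (4π×10⁻⁷) = 19.6 A.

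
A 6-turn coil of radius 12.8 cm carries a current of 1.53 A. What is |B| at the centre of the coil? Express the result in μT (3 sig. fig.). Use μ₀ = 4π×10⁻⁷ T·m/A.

B ≈ 45.1 μT

For an N-turn flat coil, B = Nμ₀I/(2R) with R = 0.128 m.
B = 6 × 7.51×10⁻⁶ T = 4.51×10⁻⁵ T.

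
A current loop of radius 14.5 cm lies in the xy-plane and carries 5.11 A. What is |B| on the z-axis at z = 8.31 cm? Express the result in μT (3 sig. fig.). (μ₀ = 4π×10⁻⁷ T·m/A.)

On the axis of a circular loop, B = μ₀IR² / [2(R²+z²)^(3/2)].
R² + z² = (0.145)² + (0.0831)² = 0.02793 m², and (R²+z²)^(3/2) = 4.67×10⁻³ m³.
B = (4π×10⁻⁷ × 5.11 × 0.02102) / (2 × 4.67×10⁻³) = 1.45×10⁻⁵ T.

B ≈ 14.5 μT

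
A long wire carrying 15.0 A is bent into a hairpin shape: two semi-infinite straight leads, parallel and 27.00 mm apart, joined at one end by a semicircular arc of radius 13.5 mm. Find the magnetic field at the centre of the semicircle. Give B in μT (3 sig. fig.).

B ≈ 571 μT

The semicircular arc contributes B_arc = μ₀I·π/(4πR) = μ₀I/(4R) = 3.49×10⁻⁴ T.
Each semi-infinite lead is at perpendicular distance R = 0.0135 m from the centre, with the perpendicular foot at its near end, so it contributes μ₀I/(4πR); both point the same way, together 2.22×10⁻⁴ T.
Arc and leads all point the same direction: B = 3.49×10⁻⁴ + 2.22×10⁻⁴ = 5.71×10⁻⁴ T.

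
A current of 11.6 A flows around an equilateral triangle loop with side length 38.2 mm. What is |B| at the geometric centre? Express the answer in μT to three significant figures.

B ≈ 547 μT

Each side is a finite straight segment at perpendicular distance d = a/(2 tan(π/3)) = 0.01103 m from the centre, with end-angles ±π/3.
One side contributes B₁ = (μ₀I/4πd)·2 sin(π/3) = 1.82×10⁻⁴ T.
All 3 sides add in the same direction: B = 3 × 1.82×10⁻⁴ = 5.47×10⁻⁴ T.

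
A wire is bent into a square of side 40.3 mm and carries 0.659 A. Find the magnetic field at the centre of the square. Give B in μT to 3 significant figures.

B ≈ 18.5 μT

Each side is a finite straight segment at perpendicular distance d = a/(2 tan(π/4)) = 0.02015 m from the centre, with end-angles ±π/4.
One side contributes B₁ = (μ₀I/4πd)·2 sin(π/4) = 4.63×10⁻⁶ T.
All 4 sides add in the same direction: B = 4 × 4.63×10⁻⁶ = 1.85×10⁻⁵ T.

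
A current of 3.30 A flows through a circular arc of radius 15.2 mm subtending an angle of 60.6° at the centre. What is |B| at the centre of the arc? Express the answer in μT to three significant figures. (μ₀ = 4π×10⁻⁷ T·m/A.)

The Biot–Savart field of a circular arc at its centre is B = μ₀Iφ/(4πR), with φ = 1.058 rad.
B = (4π×10⁻⁷ × 3.30 × 1.058) / (4π × 0.0152) = 2.30×10⁻⁵ T.

B ≈ 23.0 μT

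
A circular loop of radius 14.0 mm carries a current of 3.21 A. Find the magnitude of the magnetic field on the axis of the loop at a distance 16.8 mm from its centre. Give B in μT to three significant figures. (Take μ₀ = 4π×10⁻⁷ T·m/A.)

B ≈ 37.8 μT

On the axis of a circular loop, B = μ₀IR² / [2(R²+z²)^(3/2)].
R² + z² = (0.014)² + (0.0168)² = 0.0004782 m², and (R²+z²)^(3/2) = 1.05×10⁻⁵ m³.
B = (4π×10⁻⁷ × 3.21 × 0.000196) / (2 × 1.05×10⁻⁵) = 3.78×10⁻⁵ T.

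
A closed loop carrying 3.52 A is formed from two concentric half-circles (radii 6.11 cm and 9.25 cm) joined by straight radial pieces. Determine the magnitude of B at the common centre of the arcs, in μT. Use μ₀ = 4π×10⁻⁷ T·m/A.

The radial connectors point toward the centre, so dl × r̂ = 0 and they contribute nothing.
Each semicircle gives μ₀I/(4R): inner arc 1.81×10⁻⁵ T, outer arc 1.20×10⁻⁵ T.
The two arcs carry current in opposite angular senses, so their fields oppose: B = |1.81×10⁻⁵ − 1.20×10⁻⁵| = 6.14×10⁻⁶ T.

B ≈ 6.14 μT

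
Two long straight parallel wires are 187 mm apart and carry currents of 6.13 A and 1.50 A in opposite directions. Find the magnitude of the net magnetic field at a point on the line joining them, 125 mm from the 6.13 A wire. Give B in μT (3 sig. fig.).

Each long wire gives B = μ₀I/(2πd). Distances are d₁ = 0.125 m and d₂ = 0.062 m.
B₁ = 9.81×10⁻⁶ T, B₂ = 4.84×10⁻⁶ T.
Between antiparallel currents both contributions point the same way, so they add. B = B₁ + B₂ = 9.81×10⁻⁶ + 4.84×10⁻⁶ = 1.46×10⁻⁵ T.

B ≈ 14.6 μT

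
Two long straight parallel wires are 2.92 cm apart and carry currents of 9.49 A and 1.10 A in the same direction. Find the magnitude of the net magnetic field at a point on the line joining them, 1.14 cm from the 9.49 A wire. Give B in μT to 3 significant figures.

Each long wire gives B = μ₀I/(2πd). Distances are d₁ = 0.0114 m and d₂ = 0.0178 m.
B₁ = 1.66×10⁻⁴ T, B₂ = 1.24×10⁻⁵ T.
Between parallel currents the two contributions point in opposite directions, so they subtract. B = |B₁ − B₂| = |1.66×10⁻⁴ − 1.24×10⁻⁵| = 1.54×10⁻⁴ T.

B ≈ 154 μT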